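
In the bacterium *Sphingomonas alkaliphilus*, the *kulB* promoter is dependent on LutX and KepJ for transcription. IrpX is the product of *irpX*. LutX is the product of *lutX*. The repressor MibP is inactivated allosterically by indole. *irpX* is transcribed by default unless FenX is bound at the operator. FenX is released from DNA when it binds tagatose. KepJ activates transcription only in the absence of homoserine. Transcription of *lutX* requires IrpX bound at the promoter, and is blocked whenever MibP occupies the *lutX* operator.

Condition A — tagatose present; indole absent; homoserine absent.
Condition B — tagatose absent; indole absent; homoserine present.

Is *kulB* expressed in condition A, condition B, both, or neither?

Condition A:
Tagatose is present, so FenX is inactive.
With no repressor bound, *irpX* is transcribed.
So IrpX is produced and active.
Indole is absent, so MibP is active.
With repressor MibP bound, *lutX* is not transcribed.
So LutX is not produced.
Homoserine is absent, so KepJ is active.
Required activator LutX is absent, so *kulB* is not transcribed.
→ *kulB* is OFF in A.
Condition B:
Tagatose is absent, so FenX is active.
With repressor FenX bound, *irpX* is not transcribed.
So IrpX is not produced.
Indole is absent, so MibP is active.
With repressor MibP bound, *lutX* is not transcribed.
So LutX is not produced.
Homoserine is present, so KepJ is inactive.
Required activator LutX is absent, so *kulB* is not transcribed.
→ *kulB* is OFF in B.

neither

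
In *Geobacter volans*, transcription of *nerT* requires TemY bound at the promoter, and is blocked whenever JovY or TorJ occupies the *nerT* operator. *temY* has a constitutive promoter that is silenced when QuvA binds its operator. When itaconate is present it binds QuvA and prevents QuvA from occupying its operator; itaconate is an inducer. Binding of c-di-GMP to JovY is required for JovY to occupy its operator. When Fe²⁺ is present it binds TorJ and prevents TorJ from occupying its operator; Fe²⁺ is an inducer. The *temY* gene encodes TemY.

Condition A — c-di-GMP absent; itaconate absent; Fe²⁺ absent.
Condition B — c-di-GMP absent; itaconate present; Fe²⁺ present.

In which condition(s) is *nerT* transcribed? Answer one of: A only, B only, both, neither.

Condition A:
c-di-GMP is absent, so JovY is inactive.
Itaconate is absent, so QuvA is active.
With repressor QuvA bound, *temY* is not transcribed.
So TemY is not produced.
Fe²⁺ is absent, so TorJ is active.
With repressor TorJ bound, *nerT* is not transcribed.
→ *nerT* is OFF in A.
Condition B:
c-di-GMP is absent, so JovY is inactive.
Itaconate is present, so QuvA is inactive.
With no repressor bound, *temY* is transcribed.
So TemY is produced and active.
Fe²⁺ is present, so TorJ is inactive.
No repressor is bound and TemY is active, so *nerT* is transcribed.
→ *nerT* is ON in B.

B only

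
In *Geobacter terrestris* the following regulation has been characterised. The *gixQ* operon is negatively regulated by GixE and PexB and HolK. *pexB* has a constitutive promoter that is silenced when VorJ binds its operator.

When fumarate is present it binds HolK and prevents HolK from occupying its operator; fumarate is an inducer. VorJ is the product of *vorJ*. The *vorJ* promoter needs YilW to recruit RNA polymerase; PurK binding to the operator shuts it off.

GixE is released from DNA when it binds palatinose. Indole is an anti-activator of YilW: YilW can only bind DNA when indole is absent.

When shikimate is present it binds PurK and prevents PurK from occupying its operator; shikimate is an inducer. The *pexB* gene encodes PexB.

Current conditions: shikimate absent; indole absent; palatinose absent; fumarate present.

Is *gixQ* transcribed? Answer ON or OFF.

OFF

Palatinose is absent, so GixE is active.
Shikimate is absent, so PurK is active.
Indole is absent, so YilW is active.
With repressor PurK bound, *vorJ* is not transcribed.
So VorJ is not produced.
With no repressor bound, *pexB* is transcribed.
So PexB is produced and active.
Fumarate is present, so HolK is inactive.
With repressor GixE bound, *gixQ* is not transcribed.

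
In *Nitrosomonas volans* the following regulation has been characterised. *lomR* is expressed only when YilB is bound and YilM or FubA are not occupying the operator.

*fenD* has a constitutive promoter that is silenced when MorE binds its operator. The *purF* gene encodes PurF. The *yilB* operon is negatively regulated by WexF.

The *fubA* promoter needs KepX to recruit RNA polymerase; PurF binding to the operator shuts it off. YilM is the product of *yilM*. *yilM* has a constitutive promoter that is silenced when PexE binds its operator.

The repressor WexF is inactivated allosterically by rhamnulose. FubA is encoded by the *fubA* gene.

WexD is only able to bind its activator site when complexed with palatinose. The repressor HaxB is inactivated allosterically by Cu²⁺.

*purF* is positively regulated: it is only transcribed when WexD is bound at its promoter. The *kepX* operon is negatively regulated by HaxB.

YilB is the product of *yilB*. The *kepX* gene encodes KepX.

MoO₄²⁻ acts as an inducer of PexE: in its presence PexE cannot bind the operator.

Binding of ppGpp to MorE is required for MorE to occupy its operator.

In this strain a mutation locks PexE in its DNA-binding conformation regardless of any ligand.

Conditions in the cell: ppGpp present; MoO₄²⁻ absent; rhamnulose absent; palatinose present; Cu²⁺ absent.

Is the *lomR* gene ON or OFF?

PexE is constitutively active in this strain.
With repressor PexE bound, *yilM* is not transcribed.
So YilM is not produced.
Cu²⁺ is absent, so HaxB is active.
With repressor HaxB bound, *kepX* is not transcribed.
So KepX is not produced.
Palatinose is present, so WexD is active.
No repressor is bound and WexD is active, so *purF* is transcribed.
So PurF is produced and active.
With repressor PurF bound, *fubA* is not transcribed.
So FubA is not produced.
Rhamnulose is absent, so WexF is active.
With repressor WexF bound, *yilB* is not transcribed.
So YilB is not produced.
Required activator YilB is absent, so *lomR* is not transcribed.

OFF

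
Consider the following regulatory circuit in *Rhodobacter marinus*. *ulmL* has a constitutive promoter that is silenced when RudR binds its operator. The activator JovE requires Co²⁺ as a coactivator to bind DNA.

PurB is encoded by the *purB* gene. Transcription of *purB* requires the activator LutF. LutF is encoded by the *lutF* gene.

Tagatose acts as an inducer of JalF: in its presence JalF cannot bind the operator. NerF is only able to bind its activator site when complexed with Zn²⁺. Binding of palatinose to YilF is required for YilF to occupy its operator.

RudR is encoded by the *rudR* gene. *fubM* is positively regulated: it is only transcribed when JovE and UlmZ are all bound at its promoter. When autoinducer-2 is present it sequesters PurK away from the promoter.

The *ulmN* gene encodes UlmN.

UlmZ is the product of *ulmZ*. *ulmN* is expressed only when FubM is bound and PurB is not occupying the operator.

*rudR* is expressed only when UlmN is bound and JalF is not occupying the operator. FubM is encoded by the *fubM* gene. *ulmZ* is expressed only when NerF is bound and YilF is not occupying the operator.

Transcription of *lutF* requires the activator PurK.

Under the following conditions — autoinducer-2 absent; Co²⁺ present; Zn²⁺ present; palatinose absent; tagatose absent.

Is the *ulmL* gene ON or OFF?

Autoinducer-2 is absent, so PurK is active.
No repressor is bound and PurK is active, so *lutF* is transcribed.
So LutF is produced and active.
No repressor is bound and LutF is active, so *purB* is transcribed.
So PurB is produced and active.
Co²⁺ is present, so JovE is active.
Palatinose is absent, so YilF is inactive.
Zn²⁺ is present, so NerF is active.
No repressor is bound and NerF is active, so *ulmZ* is transcribed.
So UlmZ is produced and active.
No repressor is bound and JovE and UlmZ are active, so *fubM* is transcribed.
So FubM is produced and active.
With repressor PurB bound, *ulmN* is not transcribed.
So UlmN is not produced.
Tagatose is absent, so JalF is active.
With repressor JalF bound, *rudR* is not transcribed.
So RudR is not produced.
With no repressor bound, *ulmL* is transcribed.

ON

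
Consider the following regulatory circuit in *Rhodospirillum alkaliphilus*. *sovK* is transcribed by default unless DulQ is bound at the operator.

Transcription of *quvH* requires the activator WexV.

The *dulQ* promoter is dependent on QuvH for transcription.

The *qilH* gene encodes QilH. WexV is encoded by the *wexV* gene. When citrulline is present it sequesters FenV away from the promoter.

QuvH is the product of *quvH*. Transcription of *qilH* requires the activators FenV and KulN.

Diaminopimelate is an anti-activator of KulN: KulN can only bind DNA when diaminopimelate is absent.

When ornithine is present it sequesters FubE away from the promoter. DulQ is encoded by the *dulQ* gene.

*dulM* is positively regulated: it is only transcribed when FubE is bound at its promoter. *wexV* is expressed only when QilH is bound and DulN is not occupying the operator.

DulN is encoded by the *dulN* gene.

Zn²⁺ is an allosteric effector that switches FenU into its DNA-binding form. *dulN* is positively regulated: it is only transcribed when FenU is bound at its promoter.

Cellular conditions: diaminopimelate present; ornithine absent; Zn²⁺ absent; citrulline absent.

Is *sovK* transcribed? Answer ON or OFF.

ON

Zn²⁺ is absent, so FenU is inactive.
Required activator FenU is absent, so *dulN* is not transcribed.
So DulN is not produced.
Citrulline is absent, so FenV is active.
Diaminopimelate is present, so KulN is inactive.
Required activator KulN is absent, so *qilH* is not transcribed.
So QilH is not produced.
Required activator QilH is absent, so *wexV* is not transcribed.
So WexV is not produced.
Required activator WexV is absent, so *quvH* is not transcribed.
So QuvH is not produced.
Required activator QuvH is absent, so *dulQ* is not transcribed.
So DulQ is not produced.
With no repressor bound, *sovK* is transcribed.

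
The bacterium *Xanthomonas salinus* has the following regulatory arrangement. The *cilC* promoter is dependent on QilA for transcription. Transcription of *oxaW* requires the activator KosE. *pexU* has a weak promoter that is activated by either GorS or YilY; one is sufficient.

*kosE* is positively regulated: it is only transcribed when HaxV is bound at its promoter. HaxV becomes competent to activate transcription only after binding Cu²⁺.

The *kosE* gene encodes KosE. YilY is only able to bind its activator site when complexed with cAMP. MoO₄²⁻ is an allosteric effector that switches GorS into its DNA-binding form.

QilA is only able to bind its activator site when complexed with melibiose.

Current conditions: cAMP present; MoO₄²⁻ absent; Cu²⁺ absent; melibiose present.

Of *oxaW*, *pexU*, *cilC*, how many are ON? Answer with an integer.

Cu²⁺ is absent, so HaxV is inactive.
Required activator HaxV is absent, so *kosE* is not transcribed.
So KosE is not produced.
Required activator KosE is absent, so *oxaW* is not transcribed.
→ *oxaW* is OFF.
MoO₄²⁻ is absent, so GorS is inactive.
cAMP is present, so YilY is active.
Activator YilY is present, so *pexU* is transcribed.
→ *pexU* is ON.
Melibiose is present, so QilA is active.
No repressor is bound and QilA is active, so *cilC* is transcribed.
→ *cilC* is ON.
2 of the 3 genes are transcribed.

2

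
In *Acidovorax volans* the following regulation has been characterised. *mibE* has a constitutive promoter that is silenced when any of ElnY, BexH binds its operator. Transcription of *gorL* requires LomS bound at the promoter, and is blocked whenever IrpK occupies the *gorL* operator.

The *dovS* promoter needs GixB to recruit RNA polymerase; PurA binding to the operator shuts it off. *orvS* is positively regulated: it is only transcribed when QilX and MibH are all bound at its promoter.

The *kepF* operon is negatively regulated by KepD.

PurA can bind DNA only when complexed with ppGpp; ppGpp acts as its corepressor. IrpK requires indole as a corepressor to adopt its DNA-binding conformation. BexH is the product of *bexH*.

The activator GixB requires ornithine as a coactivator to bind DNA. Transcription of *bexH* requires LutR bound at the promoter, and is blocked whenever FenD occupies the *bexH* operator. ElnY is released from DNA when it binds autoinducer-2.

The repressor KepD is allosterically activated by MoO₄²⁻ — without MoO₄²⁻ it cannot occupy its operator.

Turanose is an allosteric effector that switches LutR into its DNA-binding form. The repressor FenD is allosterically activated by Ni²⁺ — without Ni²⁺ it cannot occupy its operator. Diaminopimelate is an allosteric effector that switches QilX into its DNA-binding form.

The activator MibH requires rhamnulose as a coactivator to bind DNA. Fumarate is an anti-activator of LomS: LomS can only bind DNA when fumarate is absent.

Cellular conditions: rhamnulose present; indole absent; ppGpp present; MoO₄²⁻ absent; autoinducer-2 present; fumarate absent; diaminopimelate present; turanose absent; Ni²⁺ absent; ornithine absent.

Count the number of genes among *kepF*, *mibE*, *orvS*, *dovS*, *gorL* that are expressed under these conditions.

4

MoO₄²⁻ is absent, so KepD is inactive.
With no repressor bound, *kepF* is transcribed.
→ *kepF* is ON.
Autoinducer-2 is present, so ElnY is inactive.
Ni²⁺ is absent, so FenD is inactive.
Turanose is absent, so LutR is inactive.
Required activator LutR is absent, so *bexH* is not transcribed.
So BexH is not produced.
With no repressor bound, *mibE* is transcribed.
→ *mibE* is ON.
Diaminopimelate is present, so QilX is active.
Rhamnulose is present, so MibH is active.
No repressor is bound and QilX and MibH are active, so *orvS* is transcribed.
→ *orvS* is ON.
Ornithine is absent, so GixB is inactive.
ppGpp is present, so PurA is active.
With repressor PurA bound, *dovS* is not transcribed.
→ *dovS* is OFF.
Indole is absent, so IrpK is inactive.
Fumarate is absent, so LomS is active.
No repressor is bound and LomS is active, so *gorL* is transcribed.
→ *gorL* is ON.
4 of the 5 genes are transcribed.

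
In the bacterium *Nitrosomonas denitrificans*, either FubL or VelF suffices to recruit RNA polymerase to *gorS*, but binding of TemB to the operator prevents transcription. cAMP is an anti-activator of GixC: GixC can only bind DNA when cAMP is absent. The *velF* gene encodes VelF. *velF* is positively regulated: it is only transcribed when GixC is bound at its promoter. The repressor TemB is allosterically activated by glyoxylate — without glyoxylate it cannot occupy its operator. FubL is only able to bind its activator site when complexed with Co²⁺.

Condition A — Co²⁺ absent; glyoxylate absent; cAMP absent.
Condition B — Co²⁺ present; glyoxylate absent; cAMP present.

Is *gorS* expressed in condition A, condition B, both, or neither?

both

Condition A:
Co²⁺ is absent, so FubL is inactive.
Glyoxylate is absent, so TemB is inactive.
cAMP is absent, so GixC is active.
No repressor is bound and GixC is active, so *velF* is transcribed.
So VelF is produced and active.
Activator VelF is present, so *gorS* is transcribed.
→ *gorS* is ON in A.
Condition B:
Co²⁺ is present, so FubL is active.
Glyoxylate is absent, so TemB is inactive.
cAMP is present, so GixC is inactive.
Required activator GixC is absent, so *velF* is not transcribed.
So VelF is not produced.
Activator FubL is present, so *gorS* is transcribed.
→ *gorS* is ON in B.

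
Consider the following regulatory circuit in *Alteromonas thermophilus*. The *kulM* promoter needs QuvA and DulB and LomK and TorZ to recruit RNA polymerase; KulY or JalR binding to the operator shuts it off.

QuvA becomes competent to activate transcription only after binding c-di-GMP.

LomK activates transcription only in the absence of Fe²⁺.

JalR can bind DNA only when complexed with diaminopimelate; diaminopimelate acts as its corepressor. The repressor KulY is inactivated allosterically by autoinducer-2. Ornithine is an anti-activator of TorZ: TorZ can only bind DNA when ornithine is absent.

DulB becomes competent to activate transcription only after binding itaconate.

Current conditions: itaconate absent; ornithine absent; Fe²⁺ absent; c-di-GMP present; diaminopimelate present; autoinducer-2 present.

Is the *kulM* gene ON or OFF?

OFF

c-di-GMP is present, so QuvA is active.
Itaconate is absent, so DulB is inactive.
Autoinducer-2 is present, so KulY is inactive.
Fe²⁺ is absent, so LomK is active.
Diaminopimelate is present, so JalR is active.
Ornithine is absent, so TorZ is active.
With repressor JalR bound, *kulM* is not transcribed.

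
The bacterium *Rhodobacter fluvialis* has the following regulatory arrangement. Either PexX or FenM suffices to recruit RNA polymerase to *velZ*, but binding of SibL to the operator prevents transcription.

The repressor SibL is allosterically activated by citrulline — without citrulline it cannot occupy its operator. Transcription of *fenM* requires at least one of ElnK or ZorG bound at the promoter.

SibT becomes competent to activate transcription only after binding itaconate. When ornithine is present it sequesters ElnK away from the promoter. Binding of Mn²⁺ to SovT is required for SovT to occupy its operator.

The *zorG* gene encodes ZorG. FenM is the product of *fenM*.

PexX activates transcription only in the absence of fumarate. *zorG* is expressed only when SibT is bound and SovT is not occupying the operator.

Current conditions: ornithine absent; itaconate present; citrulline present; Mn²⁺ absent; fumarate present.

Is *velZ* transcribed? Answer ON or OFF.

Fumarate is present, so PexX is inactive.
Citrulline is present, so SibL is active.
Ornithine is absent, so ElnK is active.
Itaconate is present, so SibT is active.
Mn²⁺ is absent, so SovT is inactive.
No repressor is bound and SibT is active, so *zorG* is transcribed.
So ZorG is produced and active.
Activator ElnK is present, so *fenM* is transcribed.
So FenM is produced and active.
With repressor SibL bound, *velZ* is not transcribed.

OFF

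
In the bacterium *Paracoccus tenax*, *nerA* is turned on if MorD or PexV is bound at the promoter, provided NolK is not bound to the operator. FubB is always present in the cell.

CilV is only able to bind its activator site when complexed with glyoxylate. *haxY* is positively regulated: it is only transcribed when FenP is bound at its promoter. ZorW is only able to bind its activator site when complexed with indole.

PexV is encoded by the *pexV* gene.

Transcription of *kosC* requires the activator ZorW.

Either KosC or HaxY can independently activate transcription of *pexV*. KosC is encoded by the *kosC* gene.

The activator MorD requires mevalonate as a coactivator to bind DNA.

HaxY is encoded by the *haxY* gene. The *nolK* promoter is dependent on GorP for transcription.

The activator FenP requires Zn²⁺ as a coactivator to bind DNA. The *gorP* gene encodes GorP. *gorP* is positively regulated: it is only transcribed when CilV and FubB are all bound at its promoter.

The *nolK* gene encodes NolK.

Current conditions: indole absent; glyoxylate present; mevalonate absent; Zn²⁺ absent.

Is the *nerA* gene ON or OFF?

Mevalonate is absent, so MorD is inactive.
Glyoxylate is present, so CilV is active.
FubB is produced constitutively and is active.
No repressor is bound and CilV and FubB are active, so *gorP* is transcribed.
So GorP is produced and active.
No repressor is bound and GorP is active, so *nolK* is transcribed.
So NolK is produced and active.
Indole is absent, so ZorW is inactive.
Required activator ZorW is absent, so *kosC* is not transcribed.
So KosC is not produced.
Zn²⁺ is absent, so FenP is inactive.
Required activator FenP is absent, so *haxY* is not transcribed.
So HaxY is not produced.
No activator is available at the *pexV* promoter, so *pexV* is not transcribed.
So PexV is not produced.
With repressor NolK bound, *nerA* is not transcribed.

OFF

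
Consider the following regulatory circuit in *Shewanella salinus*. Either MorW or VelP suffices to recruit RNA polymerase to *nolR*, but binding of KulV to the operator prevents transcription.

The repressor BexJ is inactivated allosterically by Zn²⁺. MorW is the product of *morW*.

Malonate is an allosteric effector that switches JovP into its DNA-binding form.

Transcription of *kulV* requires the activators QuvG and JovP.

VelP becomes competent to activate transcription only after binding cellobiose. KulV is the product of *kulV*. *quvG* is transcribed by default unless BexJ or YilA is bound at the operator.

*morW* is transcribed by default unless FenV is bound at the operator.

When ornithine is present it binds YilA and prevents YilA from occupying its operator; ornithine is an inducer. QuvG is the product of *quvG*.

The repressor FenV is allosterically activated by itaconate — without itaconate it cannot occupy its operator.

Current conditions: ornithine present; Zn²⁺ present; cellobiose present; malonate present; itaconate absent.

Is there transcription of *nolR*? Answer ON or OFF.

Zn²⁺ is present, so BexJ is inactive.
Ornithine is present, so YilA is inactive.
With no repressor bound, *quvG* is transcribed.
So QuvG is produced and active.
Malonate is present, so JovP is active.
No repressor is bound and QuvG and JovP are active, so *kulV* is transcribed.
So KulV is produced and active.
Itaconate is absent, so FenV is inactive.
With no repressor bound, *morW* is transcribed.
So MorW is produced and active.
Cellobiose is present, so VelP is active.
With repressor KulV bound, *nolR* is not transcribed.

OFF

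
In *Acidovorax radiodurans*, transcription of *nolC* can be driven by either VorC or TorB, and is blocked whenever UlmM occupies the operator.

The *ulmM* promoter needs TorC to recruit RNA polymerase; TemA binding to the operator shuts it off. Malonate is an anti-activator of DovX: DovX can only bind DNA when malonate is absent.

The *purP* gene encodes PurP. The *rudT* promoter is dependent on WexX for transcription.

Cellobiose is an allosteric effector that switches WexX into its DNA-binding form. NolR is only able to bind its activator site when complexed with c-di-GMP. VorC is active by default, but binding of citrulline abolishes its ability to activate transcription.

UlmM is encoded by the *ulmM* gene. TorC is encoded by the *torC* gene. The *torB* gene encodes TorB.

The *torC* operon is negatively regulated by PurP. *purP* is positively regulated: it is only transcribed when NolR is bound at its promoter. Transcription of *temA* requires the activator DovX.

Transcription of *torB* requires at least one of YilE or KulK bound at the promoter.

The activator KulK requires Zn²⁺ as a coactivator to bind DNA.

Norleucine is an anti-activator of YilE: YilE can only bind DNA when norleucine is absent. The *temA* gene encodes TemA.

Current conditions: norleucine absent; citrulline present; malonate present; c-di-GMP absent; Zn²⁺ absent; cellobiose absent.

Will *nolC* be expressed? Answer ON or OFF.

Citrulline is present, so VorC is inactive.
c-di-GMP is absent, so NolR is inactive.
Required activator NolR is absent, so *purP* is not transcribed.
So PurP is not produced.
With no repressor bound, *torC* is transcribed.
So TorC is produced and active.
Malonate is present, so DovX is inactive.
Required activator DovX is absent, so *temA* is not transcribed.
So TemA is not produced.
No repressor is bound and TorC is active, so *ulmM* is transcribed.
So UlmM is produced and active.
Norleucine is absent, so YilE is active.
Zn²⁺ is absent, so KulK is inactive.
Activator YilE is present, so *torB* is transcribed.
So TorB is produced and active.
With repressor UlmM bound, *nolC* is not transcribed.

OFF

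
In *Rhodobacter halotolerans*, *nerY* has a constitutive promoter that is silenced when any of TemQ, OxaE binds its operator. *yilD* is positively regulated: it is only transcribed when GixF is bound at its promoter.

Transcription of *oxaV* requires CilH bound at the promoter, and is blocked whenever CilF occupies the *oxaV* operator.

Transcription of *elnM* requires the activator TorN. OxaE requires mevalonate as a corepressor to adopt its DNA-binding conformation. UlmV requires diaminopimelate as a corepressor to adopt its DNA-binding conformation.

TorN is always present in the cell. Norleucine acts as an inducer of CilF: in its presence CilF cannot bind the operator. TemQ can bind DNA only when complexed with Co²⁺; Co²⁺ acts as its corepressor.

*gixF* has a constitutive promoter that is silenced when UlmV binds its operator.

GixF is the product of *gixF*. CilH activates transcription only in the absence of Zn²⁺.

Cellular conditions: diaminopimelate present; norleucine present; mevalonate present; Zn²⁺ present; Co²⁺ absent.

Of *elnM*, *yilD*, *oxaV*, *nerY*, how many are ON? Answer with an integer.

1

TorN is produced constitutively and is active.
No repressor is bound and TorN is active, so *elnM* is transcribed.
→ *elnM* is ON.
Diaminopimelate is present, so UlmV is active.
With repressor UlmV bound, *gixF* is not transcribed.
So GixF is not produced.
Required activator GixF is absent, so *yilD* is not transcribed.
→ *yilD* is OFF.
Zn²⁺ is present, so CilH is inactive.
Norleucine is present, so CilF is inactive.
Required activator CilH is absent, so *oxaV* is not transcribed.
→ *oxaV* is OFF.
Co²⁺ is absent, so TemQ is inactive.
Mevalonate is present, so OxaE is active.
With repressor OxaE bound, *nerY* is not transcribed.
→ *nerY* is OFF.
1 of the 4 genes is transcribed.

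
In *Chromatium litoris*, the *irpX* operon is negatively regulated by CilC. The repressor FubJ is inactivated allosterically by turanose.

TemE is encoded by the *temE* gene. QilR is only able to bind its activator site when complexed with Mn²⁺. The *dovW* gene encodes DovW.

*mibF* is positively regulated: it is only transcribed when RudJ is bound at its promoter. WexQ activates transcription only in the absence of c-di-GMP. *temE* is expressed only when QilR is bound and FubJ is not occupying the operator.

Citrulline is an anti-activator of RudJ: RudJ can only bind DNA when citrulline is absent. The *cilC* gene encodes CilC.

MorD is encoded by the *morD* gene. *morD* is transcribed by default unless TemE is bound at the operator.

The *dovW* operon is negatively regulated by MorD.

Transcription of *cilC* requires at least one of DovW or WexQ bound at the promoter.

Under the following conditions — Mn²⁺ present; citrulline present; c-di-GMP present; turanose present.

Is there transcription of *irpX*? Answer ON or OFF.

OFF

Turanose is present, so FubJ is inactive.
Mn²⁺ is present, so QilR is active.
No repressor is bound and QilR is active, so *temE* is transcribed.
So TemE is produced and active.
With repressor TemE bound, *morD* is not transcribed.
So MorD is not produced.
With no repressor bound, *dovW* is transcribed.
So DovW is produced and active.
c-di-GMP is present, so WexQ is inactive.
Activator DovW is present, so *cilC* is transcribed.
So CilC is produced and active.
With repressor CilC bound, *irpX* is not transcribed.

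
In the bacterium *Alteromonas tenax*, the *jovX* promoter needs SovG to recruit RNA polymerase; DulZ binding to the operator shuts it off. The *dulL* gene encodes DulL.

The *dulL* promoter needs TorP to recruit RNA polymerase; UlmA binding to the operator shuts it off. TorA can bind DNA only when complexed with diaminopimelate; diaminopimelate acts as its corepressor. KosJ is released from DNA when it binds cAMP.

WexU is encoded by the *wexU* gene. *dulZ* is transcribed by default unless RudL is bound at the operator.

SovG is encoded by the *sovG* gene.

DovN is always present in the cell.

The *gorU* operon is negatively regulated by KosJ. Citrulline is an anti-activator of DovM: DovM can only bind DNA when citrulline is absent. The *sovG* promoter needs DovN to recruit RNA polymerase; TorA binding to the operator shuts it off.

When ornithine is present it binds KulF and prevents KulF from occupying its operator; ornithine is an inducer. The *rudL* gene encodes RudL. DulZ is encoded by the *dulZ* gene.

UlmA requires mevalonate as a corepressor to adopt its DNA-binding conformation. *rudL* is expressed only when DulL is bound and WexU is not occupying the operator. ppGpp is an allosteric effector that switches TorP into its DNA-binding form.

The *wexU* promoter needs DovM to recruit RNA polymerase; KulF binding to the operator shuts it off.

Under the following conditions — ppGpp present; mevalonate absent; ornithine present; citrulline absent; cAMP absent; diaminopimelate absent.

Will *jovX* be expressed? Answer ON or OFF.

Mevalonate is absent, so UlmA is inactive.
ppGpp is present, so TorP is active.
No repressor is bound and TorP is active, so *dulL* is transcribed.
So DulL is produced and active.
Ornithine is present, so KulF is inactive.
Citrulline is absent, so DovM is active.
No repressor is bound and DovM is active, so *wexU* is transcribed.
So WexU is produced and active.
With repressor WexU bound, *rudL* is not transcribed.
So RudL is not produced.
With no repressor bound, *dulZ* is transcribed.
So DulZ is produced and active.
DovN is produced constitutively and is active.
Diaminopimelate is absent, so TorA is inactive.
No repressor is bound and DovN is active, so *sovG* is transcribed.
So SovG is produced and active.
With repressor DulZ bound, *jovX* is not transcribed.

OFF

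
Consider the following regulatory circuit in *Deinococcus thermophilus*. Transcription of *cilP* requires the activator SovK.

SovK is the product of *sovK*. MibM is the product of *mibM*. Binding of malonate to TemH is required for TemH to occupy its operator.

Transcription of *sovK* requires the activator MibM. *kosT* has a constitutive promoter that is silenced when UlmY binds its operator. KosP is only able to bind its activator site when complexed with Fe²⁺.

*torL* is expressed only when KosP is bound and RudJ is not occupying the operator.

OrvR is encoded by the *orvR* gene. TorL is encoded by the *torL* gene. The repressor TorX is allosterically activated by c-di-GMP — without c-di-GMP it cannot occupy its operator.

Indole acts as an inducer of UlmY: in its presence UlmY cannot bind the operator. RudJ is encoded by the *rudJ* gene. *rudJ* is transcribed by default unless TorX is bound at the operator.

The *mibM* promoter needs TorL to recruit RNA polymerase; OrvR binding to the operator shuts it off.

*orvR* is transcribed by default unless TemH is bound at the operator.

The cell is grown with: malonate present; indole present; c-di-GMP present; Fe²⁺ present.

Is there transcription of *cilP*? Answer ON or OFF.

c-di-GMP is present, so TorX is active.
With repressor TorX bound, *rudJ* is not transcribed.
So RudJ is not produced.
Fe²⁺ is present, so KosP is active.
No repressor is bound and KosP is active, so *torL* is transcribed.
So TorL is produced and active.
Malonate is present, so TemH is active.
With repressor TemH bound, *orvR* is not transcribed.
So OrvR is not produced.
No repressor is bound and TorL is active, so *mibM* is transcribed.
So MibM is produced and active.
No repressor is bound and MibM is active, so *sovK* is transcribed.
So SovK is produced and active.
No repressor is bound and SovK is active, so *cilP* is transcribed.

ON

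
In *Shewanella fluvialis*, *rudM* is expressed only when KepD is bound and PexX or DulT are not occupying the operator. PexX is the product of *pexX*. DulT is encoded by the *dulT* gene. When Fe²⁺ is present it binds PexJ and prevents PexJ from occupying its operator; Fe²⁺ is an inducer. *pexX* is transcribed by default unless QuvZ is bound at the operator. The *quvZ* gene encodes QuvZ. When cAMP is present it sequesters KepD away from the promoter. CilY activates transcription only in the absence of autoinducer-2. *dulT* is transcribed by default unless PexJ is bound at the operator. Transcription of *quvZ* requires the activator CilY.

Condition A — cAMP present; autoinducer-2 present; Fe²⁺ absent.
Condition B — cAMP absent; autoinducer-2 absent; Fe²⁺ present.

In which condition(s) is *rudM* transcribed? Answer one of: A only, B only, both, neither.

Condition A:
cAMP is present, so KepD is inactive.
Autoinducer-2 is present, so CilY is inactive.
Required activator CilY is absent, so *quvZ* is not transcribed.
So QuvZ is not produced.
With no repressor bound, *pexX* is transcribed.
So PexX is produced and active.
Fe²⁺ is absent, so PexJ is active.
With repressor PexJ bound, *dulT* is not transcribed.
So DulT is not produced.
With repressor PexX bound, *rudM* is not transcribed.
→ *rudM* is OFF in A.
Condition B:
cAMP is absent, so KepD is active.
Autoinducer-2 is absent, so CilY is active.
No repressor is bound and CilY is active, so *quvZ* is transcribed.
So QuvZ is produced and active.
With repressor QuvZ bound, *pexX* is not transcribed.
So PexX is not produced.
Fe²⁺ is present, so PexJ is inactive.
With no repressor bound, *dulT* is transcribed.
So DulT is produced and active.
With repressor DulT bound, *rudM* is not transcribed.
→ *rudM* is OFF in B.

neither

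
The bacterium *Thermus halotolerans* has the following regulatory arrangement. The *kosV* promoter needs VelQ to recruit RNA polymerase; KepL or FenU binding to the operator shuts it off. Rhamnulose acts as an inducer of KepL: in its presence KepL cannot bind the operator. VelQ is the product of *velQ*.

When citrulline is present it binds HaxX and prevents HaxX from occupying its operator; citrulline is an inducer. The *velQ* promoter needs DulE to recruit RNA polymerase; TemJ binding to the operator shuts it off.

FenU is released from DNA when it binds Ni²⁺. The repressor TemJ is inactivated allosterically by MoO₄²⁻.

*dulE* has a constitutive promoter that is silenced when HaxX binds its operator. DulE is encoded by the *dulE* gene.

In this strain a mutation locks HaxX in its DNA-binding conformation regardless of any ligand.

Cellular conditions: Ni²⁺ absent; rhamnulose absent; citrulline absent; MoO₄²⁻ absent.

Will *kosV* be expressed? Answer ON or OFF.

OFF

Rhamnulose is absent, so KepL is active.
Ni²⁺ is absent, so FenU is active.
MoO₄²⁻ is absent, so TemJ is active.
HaxX is constitutively active in this strain.
With repressor HaxX bound, *dulE* is not transcribed.
So DulE is not produced.
With repressor TemJ bound, *velQ* is not transcribed.
So VelQ is not produced.
With repressor KepL bound, *kosV* is not transcribed.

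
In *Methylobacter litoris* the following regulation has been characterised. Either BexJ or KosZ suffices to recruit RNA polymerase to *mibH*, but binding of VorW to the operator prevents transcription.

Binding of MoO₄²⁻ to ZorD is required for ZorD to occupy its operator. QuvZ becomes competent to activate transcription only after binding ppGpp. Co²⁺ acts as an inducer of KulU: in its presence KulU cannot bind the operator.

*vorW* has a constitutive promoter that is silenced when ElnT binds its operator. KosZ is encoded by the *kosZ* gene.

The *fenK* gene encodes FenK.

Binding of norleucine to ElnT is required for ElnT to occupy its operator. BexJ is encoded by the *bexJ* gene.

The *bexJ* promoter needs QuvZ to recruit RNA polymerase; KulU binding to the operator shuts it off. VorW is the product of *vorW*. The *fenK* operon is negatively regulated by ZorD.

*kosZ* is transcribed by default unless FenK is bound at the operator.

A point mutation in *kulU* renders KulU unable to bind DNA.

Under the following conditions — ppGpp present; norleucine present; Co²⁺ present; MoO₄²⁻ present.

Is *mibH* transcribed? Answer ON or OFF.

ON

ppGpp is present, so QuvZ is active.
KulU is non-functional in this strain, so it has no effect.
No repressor is bound and QuvZ is active, so *bexJ* is transcribed.
So BexJ is produced and active.
MoO₄²⁻ is present, so ZorD is active.
With repressor ZorD bound, *fenK* is not transcribed.
So FenK is not produced.
With no repressor bound, *kosZ* is transcribed.
So KosZ is produced and active.
Norleucine is present, so ElnT is active.
With repressor ElnT bound, *vorW* is not transcribed.
So VorW is not produced.
Activator BexJ is present, so *mibH* is transcribed.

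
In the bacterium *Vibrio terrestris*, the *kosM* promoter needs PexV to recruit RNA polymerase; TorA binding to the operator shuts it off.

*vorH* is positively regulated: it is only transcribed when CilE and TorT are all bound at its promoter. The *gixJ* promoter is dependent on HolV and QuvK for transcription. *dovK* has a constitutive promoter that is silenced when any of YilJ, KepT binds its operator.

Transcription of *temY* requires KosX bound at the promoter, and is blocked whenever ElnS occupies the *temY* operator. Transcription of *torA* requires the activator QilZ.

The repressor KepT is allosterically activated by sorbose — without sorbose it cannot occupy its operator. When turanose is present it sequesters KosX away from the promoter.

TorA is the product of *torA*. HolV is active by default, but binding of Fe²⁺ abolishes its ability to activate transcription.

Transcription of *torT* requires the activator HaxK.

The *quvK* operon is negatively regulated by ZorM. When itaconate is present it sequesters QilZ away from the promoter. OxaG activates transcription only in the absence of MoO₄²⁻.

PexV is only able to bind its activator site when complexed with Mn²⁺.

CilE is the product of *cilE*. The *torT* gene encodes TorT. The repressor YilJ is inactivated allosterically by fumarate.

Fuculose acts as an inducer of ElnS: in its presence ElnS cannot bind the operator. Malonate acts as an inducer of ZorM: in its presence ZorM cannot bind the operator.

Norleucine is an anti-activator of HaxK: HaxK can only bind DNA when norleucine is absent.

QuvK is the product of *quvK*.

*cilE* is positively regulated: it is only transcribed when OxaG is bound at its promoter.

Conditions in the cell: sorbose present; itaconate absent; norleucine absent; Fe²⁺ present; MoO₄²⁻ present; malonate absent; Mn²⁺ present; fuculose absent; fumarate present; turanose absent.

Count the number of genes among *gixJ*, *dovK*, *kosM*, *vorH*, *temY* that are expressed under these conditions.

Fe²⁺ is present, so HolV is inactive.
Malonate is absent, so ZorM is active.
With repressor ZorM bound, *quvK* is not transcribed.
So QuvK is not produced.
Required activator HolV is absent, so *gixJ* is not transcribed.
→ *gixJ* is OFF.
Fumarate is present, so YilJ is inactive.
Sorbose is present, so KepT is active.
With repressor KepT bound, *dovK* is not transcribed.
→ *dovK* is OFF.
Mn²⁺ is present, so PexV is active.
Itaconate is absent, so QilZ is active.
No repressor is bound and QilZ is active, so *torA* is transcribed.
So TorA is produced and active.
With repressor TorA bound, *kosM* is not transcribed.
→ *kosM* is OFF.
MoO₄²⁻ is present, so OxaG is inactive.
Required activator OxaG is absent, so *cilE* is not transcribed.
So CilE is not produced.
Norleucine is absent, so HaxK is active.
No repressor is bound and HaxK is active, so *torT* is transcribed.
So TorT is produced and active.
Required activator CilE is absent, so *vorH* is not transcribed.
→ *vorH* is OFF.
Turanose is absent, so KosX is active.
Fuculose is absent, so ElnS is active.
With repressor ElnS bound, *temY* is not transcribed.
→ *temY* is OFF.
0 of the 5 genes are transcribed.

0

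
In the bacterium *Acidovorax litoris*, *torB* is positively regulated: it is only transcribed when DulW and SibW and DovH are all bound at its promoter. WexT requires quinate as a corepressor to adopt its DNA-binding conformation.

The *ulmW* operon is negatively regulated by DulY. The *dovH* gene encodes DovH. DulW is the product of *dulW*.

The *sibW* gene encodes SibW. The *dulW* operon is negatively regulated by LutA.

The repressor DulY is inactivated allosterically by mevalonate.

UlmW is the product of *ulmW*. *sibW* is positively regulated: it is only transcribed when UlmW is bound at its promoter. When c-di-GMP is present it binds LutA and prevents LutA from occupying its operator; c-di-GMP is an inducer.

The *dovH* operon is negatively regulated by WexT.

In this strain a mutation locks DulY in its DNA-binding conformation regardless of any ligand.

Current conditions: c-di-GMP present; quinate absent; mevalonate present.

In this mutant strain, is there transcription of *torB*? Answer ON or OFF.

OFF

c-di-GMP is present, so LutA is inactive.
With no repressor bound, *dulW* is transcribed.
So DulW is produced and active.
DulY is constitutively active in this strain.
With repressor DulY bound, *ulmW* is not transcribed.
So UlmW is not produced.
Required activator UlmW is absent, so *sibW* is not transcribed.
So SibW is not produced.
Quinate is absent, so WexT is inactive.
With no repressor bound, *dovH* is transcribed.
So DovH is produced and active.
Required activator SibW is absent, so *torB* is not transcribed.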